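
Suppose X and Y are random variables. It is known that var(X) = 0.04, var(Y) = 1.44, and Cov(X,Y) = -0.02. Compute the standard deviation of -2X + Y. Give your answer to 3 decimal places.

var(-2X + Y) = (-2)²·var(X) + (1)²·var(Y) + 2·(-2)·(1)·Cov(X,Y)
= 4·0.04 + 1·1.44 + -4·-0.02 = 1.68
SD(-2X + Y) = √1.68 ≈ 1.296

1.296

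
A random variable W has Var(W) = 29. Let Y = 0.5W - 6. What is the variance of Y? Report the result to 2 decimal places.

Var(0.5W - 6) = (0.5)²·Var(W) = 0.25·29 = 7.25

7.25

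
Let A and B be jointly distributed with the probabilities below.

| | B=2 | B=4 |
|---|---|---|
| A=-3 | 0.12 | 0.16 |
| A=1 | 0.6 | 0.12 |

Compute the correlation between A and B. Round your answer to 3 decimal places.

-0.405

E[A] = -0.12,  E[B] = 2.56
E[AB] = -0.96
Cov(A,B) = E[AB] − E[A]E[B] = -0.96 − (-0.12)(2.56) = -0.6528
Var(A) = 3.2256,  Var(B) = 0.8064
ρ = -0.6528 / √(3.2256·0.8064) ≈ -0.405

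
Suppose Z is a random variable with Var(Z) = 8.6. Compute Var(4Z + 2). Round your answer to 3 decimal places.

137.600

Var(4Z + 2) = (4)²·Var(Z) = 16·8.6 = 137.6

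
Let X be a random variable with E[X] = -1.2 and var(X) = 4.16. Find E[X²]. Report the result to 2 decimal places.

E[X²] = var(X) + (E[X])² = 4.16 + (-1.2)² = 5.6

5.60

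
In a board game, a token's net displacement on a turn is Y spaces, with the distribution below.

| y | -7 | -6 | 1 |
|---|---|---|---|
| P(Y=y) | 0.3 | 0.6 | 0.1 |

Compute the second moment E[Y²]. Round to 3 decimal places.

E[Y²] = (-7)²(0.3) + (-6)²(0.6) + (1)²(0.1) = 36.4

36.400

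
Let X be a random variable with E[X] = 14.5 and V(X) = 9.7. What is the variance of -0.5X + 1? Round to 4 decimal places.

V(-0.5X + 1) = (-0.5)²·V(X) = 0.25·9.7 = 2.425

2.4250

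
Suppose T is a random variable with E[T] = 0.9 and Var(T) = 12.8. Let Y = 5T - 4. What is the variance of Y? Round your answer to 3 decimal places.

Var(5T - 4) = (5)²·Var(T) = 25·12.8 = 320

320.000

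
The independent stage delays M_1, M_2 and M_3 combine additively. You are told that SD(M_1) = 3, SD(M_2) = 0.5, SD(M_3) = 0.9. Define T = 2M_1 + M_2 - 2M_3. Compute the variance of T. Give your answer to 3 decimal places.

var(M_1) = 9, var(M_2) = 0.25, var(M_3) = 0.81
By independence, var(T) = (2)²var(M_1) + (1)²var(M_2) + (-2)²var(M_3)
= (2)²·9 + (1)²·0.25 + (-2)²·0.81 = 39.49

39.490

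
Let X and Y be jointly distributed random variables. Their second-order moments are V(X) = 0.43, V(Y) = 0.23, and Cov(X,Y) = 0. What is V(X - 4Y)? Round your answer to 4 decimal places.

4.1100

V(X - 4Y) = (1)²·V(X) + (-4)²·V(Y) + 2·(1)·(-4)·Cov(X,Y)
= 1·0.43 + 16·0.23 + -8·0 = 4.11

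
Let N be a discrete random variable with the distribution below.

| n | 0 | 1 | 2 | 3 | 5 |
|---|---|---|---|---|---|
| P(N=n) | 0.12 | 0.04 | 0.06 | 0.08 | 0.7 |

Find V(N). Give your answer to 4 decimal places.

3.2900

E[N] = (0)(0.12) + (1)(0.04) + (2)(0.06) + (3)(0.08) + (5)(0.7) = 3.9
E[N²] = (0)²(0.12) + (1)²(0.04) + (2)²(0.06) + (3)²(0.08) + (5)²(0.7) = 18.5
V(N) = E[N²] − (E[N])² = 18.5 − (3.9)² = 3.29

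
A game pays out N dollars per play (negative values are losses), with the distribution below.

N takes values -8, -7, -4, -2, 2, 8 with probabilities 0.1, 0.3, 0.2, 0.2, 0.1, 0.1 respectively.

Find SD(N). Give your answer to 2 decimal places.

4.72

E[N] = (-8)(0.1) + (-7)(0.3) + (-4)(0.2) + (-2)(0.2) + (2)(0.1) + (8)(0.1) = -3.1
E[N²] = (-8)²(0.1) + (-7)²(0.3) + (-4)²(0.2) + (-2)²(0.2) + (2)²(0.1) + (8)²(0.1) = 31.9
V(N) = E[N²] − (E[N])² = 31.9 − (-3.1)² = 22.29
SD(N) = √22.29 ≈ 4.72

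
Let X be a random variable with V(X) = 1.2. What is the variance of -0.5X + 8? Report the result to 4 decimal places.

0.3000

V(-0.5X + 8) = (-0.5)²·V(X) = 0.25·1.2 = 0.3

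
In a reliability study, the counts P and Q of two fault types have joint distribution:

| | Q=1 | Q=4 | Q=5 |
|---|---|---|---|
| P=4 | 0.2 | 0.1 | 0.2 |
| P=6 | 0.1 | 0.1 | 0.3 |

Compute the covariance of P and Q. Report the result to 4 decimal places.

0.4000

E[P] = 5,  E[Q] = 3.6
E[PQ] = 18.4
cov(P,Q) = E[PQ] − E[P]E[Q] = 18.4 − (5)(3.6) = 0.4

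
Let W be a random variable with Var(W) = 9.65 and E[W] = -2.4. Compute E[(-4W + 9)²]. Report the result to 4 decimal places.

E[-4W + 9] = -4·-2.4 + 9 = 18.6
Var(-4W + 9) = (-4)²·9.65 = 154.4
E[(-4W + 9)²] = Var((-4W + 9)) + (E[(-4W + 9)])² = 154.4 + (18.6)² = 500.36

500.3600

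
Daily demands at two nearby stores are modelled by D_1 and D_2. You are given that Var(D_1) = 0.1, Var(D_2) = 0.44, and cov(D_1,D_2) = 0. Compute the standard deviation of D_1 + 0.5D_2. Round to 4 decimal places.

0.4583

Var(D_1 + 0.5D_2) = (1)²·Var(D_1) + (0.5)²·Var(D_2) + 2·(1)·(0.5)·cov(D_1,D_2)
= 1·0.1 + 0.25·0.44 + 1·0 = 0.21
sd(D_1 + 0.5D_2) = √0.21 ≈ 0.4583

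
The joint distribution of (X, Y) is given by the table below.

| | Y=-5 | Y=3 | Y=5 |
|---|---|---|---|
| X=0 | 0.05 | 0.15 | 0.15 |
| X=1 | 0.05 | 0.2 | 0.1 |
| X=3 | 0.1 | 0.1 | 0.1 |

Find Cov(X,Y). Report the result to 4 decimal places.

-0.8750

E[X] = 1.25,  E[Y] = 2.1
E[XY] = 1.75
Cov(X,Y) = E[XY] − E[X]E[Y] = 1.75 − (1.25)(2.1) = -0.875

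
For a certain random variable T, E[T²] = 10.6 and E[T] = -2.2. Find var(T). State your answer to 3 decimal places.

5.760

var(T) = 10.6 − (-2.2)² = 5.76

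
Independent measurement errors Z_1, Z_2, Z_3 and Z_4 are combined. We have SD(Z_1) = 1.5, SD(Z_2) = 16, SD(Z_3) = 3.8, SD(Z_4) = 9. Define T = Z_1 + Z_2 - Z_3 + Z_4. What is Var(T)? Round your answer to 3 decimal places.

353.690

Var(Z_1) = 2.25, Var(Z_2) = 256, Var(Z_3) = 14.44, Var(Z_4) = 81
By independence, Var(T) = (1)²Var(Z_1) + (1)²Var(Z_2) + (-1)²Var(Z_3) + (1)²Var(Z_4)
= (1)²·2.25 + (1)²·256 + (-1)²·14.44 + (1)²·81 = 353.69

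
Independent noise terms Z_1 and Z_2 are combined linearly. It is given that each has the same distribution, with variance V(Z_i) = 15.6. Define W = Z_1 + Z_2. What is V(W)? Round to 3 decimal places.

By independence, V(W) = (1)²V(Z_1) + (1)²V(Z_2)
= (1)²·15.6 + (1)²·15.6 = 31.2

31.200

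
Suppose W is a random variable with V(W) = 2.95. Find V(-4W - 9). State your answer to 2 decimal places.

47.20

V(-4W - 9) = (-4)²·V(W) = 16·2.95 = 47.2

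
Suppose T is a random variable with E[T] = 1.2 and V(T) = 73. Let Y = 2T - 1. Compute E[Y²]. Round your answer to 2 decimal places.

293.96

E[2T - 1] = 2·1.2 − 1 = 1.4
V(2T - 1) = (2)²·73 = 292
E[Y²] = V(Y) + (E[Y])² = 292 + (1.4)² = 293.96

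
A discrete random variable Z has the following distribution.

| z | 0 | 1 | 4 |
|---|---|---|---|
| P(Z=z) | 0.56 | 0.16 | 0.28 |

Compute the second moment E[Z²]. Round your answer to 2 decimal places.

4.64

E[Z²] = (0)²(0.56) + (1)²(0.16) + (4)²(0.28) = 4.64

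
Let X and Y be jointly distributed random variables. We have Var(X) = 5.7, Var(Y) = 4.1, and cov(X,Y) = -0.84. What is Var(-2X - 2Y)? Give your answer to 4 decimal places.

Var(-2X - 2Y) = (-2)²·Var(X) + (-2)²·Var(Y) + 2·(-2)·(-2)·cov(X,Y)
= 4·5.7 + 4·4.1 + 8·-0.84 = 32.48

32.4800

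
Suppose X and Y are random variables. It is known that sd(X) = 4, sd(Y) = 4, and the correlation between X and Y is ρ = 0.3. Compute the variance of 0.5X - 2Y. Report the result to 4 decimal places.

var(X) = (4)² = 16;  var(Y) = (4)² = 16
Cov(X,Y) = ρ·sd(X)·sd(Y) = 0.3·4·4 = 4.8
var(0.5X - 2Y) = (0.5)²·var(X) + (-2)²·var(Y) + 2·(0.5)·(-2)·Cov(X,Y)
= 0.25·16 + 4·16 + -2·4.8 = 58.4

58.4000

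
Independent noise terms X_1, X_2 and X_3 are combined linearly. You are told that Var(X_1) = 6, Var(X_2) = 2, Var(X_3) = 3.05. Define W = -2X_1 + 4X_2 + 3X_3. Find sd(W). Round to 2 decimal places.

By independence, Var(W) = (-2)²Var(X_1) + (4)²Var(X_2) + (3)²Var(X_3)
= (-2)²·6 + (4)²·2 + (3)²·3.05 = 83.45
sd(W) = √83.45 ≈ 9.14

9.14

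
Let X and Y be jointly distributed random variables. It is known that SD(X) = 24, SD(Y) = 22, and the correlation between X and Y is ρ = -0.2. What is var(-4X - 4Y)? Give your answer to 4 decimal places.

13580.8000

var(X) = (24)² = 576;  var(Y) = (22)² = 484
Cov(X,Y) = ρ·SD(X)·SD(Y) = -0.2·24·22 = -105.6
var(-4X - 4Y) = (-4)²·var(X) + (-4)²·var(Y) + 2·(-4)·(-4)·Cov(X,Y)
= 16·576 + 16·484 + 32·-105.6 = 13580.8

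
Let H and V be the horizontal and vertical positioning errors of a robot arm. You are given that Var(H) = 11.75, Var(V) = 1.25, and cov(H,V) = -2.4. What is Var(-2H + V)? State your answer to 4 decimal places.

Var(-2H + V) = (-2)²·Var(H) + (1)²·Var(V) + 2·(-2)·(1)·cov(H,V)
= 4·11.75 + 1·1.25 + -4·-2.4 = 57.85

57.8500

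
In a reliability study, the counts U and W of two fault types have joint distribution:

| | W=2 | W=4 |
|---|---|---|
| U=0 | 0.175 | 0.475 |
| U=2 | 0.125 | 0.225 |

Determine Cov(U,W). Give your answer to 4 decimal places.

-0.0800

E[U] = 0.7,  E[W] = 3.4
E[UW] = 2.3
Cov(U,W) = E[UW] − E[U]E[W] = 2.3 − (0.7)(3.4) = -0.08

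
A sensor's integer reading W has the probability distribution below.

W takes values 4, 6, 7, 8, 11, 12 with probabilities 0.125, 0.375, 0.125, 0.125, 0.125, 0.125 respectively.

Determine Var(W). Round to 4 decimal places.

E[W] = (4)(0.125) + (6)(0.375) + (7)(0.125) + (8)(0.125) + (11)(0.125) + (12)(0.125) = 7.5
E[W²] = (4)²(0.125) + (6)²(0.375) + (7)²(0.125) + (8)²(0.125) + (11)²(0.125) + (12)²(0.125) = 62.75
Var(W) = E[W²] − (E[W])² = 62.75 − (7.5)² = 6.5

6.5000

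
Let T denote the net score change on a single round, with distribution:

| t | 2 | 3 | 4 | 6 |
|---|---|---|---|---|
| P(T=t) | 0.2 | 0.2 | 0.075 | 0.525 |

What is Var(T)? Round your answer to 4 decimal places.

2.8975

E[T] = (2)(0.2) + (3)(0.2) + (4)(0.075) + (6)(0.525) = 4.45
E[T²] = (2)²(0.2) + (3)²(0.2) + (4)²(0.075) + (6)²(0.525) = 22.7
Var(T) = E[T²] − (E[T])² = 22.7 − (4.45)² = 2.8975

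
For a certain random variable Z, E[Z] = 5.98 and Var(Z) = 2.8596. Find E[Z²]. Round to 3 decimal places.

E[Z²] = Var(Z) + (E[Z])² = 2.8596 + (5.98)² = 38.62

38.620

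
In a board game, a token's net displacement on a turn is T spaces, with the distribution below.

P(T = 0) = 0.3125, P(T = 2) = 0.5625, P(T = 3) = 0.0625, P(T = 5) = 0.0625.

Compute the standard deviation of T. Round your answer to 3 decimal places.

E[T] = (0)(0.3125) + (2)(0.5625) + (3)(0.0625) + (5)(0.0625) = 1.625
E[T²] = (0)²(0.3125) + (2)²(0.5625) + (3)²(0.0625) + (5)²(0.0625) = 4.375
var(T) = E[T²] − (E[T])² = 4.375 − (1.625)² = 1.734375
sd(T) = √1.734375 ≈ 1.317

1.317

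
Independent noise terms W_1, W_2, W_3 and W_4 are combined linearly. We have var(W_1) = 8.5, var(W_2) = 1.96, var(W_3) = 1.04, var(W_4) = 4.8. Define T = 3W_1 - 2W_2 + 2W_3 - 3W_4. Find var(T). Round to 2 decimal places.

By independence, var(T) = (3)²var(W_1) + (-2)²var(W_2) + (2)²var(W_3) + (-3)²var(W_4)
= (3)²·8.5 + (-2)²·1.96 + (2)²·1.04 + (-3)²·4.8 = 131.7

131.70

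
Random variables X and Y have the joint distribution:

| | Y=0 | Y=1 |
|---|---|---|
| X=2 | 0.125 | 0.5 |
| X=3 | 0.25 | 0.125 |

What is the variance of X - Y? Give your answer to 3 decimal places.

E[X] = 2.375,  E[Y] = 0.625,  E[XY] = 1.375
var(X) = 5.875 − (2.375)² = 0.234375;  var(Y) = 0.625 − (0.625)² = 0.234375
cov(X,Y) = 1.375 − (2.375)(0.625) = -0.109375
var(X - Y) = (1)²·0.234375 + (-1)²·0.234375 + 2·(1)·(-1)·-0.109375 = 0.6875

0.688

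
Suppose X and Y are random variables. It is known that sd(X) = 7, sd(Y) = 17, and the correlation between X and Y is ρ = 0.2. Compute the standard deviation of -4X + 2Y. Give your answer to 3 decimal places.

Var(X) = (7)² = 49;  Var(Y) = (17)² = 289
Cov(X,Y) = ρ·sd(X)·sd(Y) = 0.2·7·17 = 23.8
Var(-4X + 2Y) = (-4)²·Var(X) + (2)²·Var(Y) + 2·(-4)·(2)·Cov(X,Y)
= 16·49 + 4·289 + -16·23.8 = 1559.2
sd(-4X + 2Y) = √1559.2 ≈ 39.487

39.487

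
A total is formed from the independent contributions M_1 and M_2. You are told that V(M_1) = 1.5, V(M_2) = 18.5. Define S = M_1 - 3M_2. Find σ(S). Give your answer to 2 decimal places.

By independence, V(S) = (1)²V(M_1) + (-3)²V(M_2)
= (1)²·1.5 + (-3)²·18.5 = 168
σ(S) = √168 ≈ 12.96

12.96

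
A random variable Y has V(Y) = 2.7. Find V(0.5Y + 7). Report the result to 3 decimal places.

0.675

V(0.5Y + 7) = (0.5)²·V(Y) = 0.25·2.7 = 0.675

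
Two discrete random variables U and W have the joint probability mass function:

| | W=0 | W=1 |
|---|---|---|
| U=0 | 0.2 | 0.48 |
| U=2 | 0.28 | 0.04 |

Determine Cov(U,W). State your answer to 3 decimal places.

E[U] = 0.64,  E[W] = 0.52
E[UW] = 0.08
Cov(U,W) = E[UW] − E[U]E[W] = 0.08 − (0.64)(0.52) = -0.2528

-0.253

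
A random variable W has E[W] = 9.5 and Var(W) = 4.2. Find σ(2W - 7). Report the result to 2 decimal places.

Var(2W - 7) = (2)²·4.2 = 16.8
σ(2W - 7) = √16.8 ≈ 4.10

4.10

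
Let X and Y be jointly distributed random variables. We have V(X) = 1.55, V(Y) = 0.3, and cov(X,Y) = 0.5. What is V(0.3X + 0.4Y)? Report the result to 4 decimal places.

0.3075

V(0.3X + 0.4Y) = (0.3)²·V(X) + (0.4)²·V(Y) + 2·(0.3)·(0.4)·cov(X,Y)
= 0.09·1.55 + 0.16·0.3 + 0.24·0.5 = 0.3075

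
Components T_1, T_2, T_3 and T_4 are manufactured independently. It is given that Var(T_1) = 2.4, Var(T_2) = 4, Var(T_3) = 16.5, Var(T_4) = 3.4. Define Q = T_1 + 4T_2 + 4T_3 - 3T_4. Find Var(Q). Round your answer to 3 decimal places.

361.000

By independence, Var(Q) = (1)²Var(T_1) + (4)²Var(T_2) + (4)²Var(T_3) + (-3)²Var(T_4)
= (1)²·2.4 + (4)²·4 + (4)²·16.5 + (-3)²·3.4 = 361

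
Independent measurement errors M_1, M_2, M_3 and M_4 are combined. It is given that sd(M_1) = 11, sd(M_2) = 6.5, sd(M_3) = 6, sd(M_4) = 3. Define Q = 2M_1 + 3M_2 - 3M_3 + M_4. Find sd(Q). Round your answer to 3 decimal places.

var(M_1) = 121, var(M_2) = 42.25, var(M_3) = 36, var(M_4) = 9
By independence, var(Q) = (2)²var(M_1) + (3)²var(M_2) + (-3)²var(M_3) + (1)²var(M_4)
= (2)²·121 + (3)²·42.25 + (-3)²·36 + (1)²·9 = 1197.25
sd(Q) = √1197.25 ≈ 34.601

34.601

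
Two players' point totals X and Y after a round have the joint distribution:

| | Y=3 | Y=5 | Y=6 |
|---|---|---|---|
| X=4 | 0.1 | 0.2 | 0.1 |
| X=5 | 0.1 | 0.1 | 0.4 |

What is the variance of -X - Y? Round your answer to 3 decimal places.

1.810

E[X] = 4.6,  E[Y] = 5.1,  E[XY] = 23.6
Var(X) = 21.4 − (4.6)² = 0.24;  Var(Y) = 27.3 − (5.1)² = 1.29
cov(X,Y) = 23.6 − (4.6)(5.1) = 0.14
Var(-X - Y) = (-1)²·0.24 + (-1)²·1.29 + 2·(-1)·(-1)·0.14 = 1.81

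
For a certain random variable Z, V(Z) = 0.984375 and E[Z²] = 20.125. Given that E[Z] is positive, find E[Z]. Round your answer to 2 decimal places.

4.38

(E[Z])² = E[Z²] − V(Z) = 20.125 − 0.984375 = 19.140625
E[Z] = √19.140625 = 4.375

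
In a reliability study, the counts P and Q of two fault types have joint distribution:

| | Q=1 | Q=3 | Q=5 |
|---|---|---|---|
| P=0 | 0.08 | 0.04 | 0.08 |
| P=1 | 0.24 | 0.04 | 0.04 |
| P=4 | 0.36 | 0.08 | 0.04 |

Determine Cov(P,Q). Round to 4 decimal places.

E[P] = 2.24,  E[Q] = 1.96
E[PQ] = 3.76
Cov(P,Q) = E[PQ] − E[P]E[Q] = 3.76 − (2.24)(1.96) = -0.6304

-0.6304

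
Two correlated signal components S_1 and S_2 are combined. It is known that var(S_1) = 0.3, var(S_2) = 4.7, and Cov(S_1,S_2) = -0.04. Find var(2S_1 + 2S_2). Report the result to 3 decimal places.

19.680

var(2S_1 + 2S_2) = (2)²·var(S_1) + (2)²·var(S_2) + 2·(2)·(2)·Cov(S_1,S_2)
= 4·0.3 + 4·4.7 + 8·-0.04 = 19.68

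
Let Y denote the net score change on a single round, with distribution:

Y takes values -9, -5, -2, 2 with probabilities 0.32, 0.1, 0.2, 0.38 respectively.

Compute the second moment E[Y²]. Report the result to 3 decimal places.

E[Y²] = (-9)²(0.32) + (-5)²(0.1) + (-2)²(0.2) + (2)²(0.38) = 30.74

30.740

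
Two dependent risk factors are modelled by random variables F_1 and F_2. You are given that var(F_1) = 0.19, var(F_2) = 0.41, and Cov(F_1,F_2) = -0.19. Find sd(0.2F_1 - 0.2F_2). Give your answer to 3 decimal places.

0.198

var(0.2F_1 - 0.2F_2) = (0.2)²·var(F_1) + (-0.2)²·var(F_2) + 2·(0.2)·(-0.2)·Cov(F_1,F_2)
= 0.04·0.19 + 0.04·0.41 + -0.08·-0.19 = 0.0392
sd(0.2F_1 - 0.2F_2) = √0.0392 ≈ 0.198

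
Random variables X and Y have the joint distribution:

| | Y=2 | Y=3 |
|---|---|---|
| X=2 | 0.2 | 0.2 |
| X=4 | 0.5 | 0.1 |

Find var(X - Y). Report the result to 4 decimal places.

1.4900

E[X] = 3.2,  E[Y] = 2.3,  E[XY] = 7.2
var(X) = 11.2 − (3.2)² = 0.96;  var(Y) = 5.5 − (2.3)² = 0.21
Cov(X,Y) = 7.2 − (3.2)(2.3) = -0.16
var(X - Y) = (1)²·0.96 + (-1)²·0.21 + 2·(1)·(-1)·-0.16 = 1.49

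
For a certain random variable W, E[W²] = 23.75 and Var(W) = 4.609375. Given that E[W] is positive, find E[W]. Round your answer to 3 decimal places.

(E[W])² = E[W²] − Var(W) = 23.75 − 4.609375 = 19.140625
E[W] = √19.140625 = 4.375

4.375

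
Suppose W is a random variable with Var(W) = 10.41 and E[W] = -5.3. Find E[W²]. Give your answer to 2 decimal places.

38.50

E[W²] = Var(W) + (E[W])² = 10.41 + (-5.3)² = 38.5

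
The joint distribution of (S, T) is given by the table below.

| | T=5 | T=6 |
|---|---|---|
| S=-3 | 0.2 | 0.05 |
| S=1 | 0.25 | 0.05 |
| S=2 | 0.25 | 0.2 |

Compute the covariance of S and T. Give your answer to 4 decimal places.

E[S] = 0.45,  E[T] = 5.3
E[ST] = 2.55
cov(S,T) = E[ST] − E[S]E[T] = 2.55 − (0.45)(5.3) = 0.165

0.1650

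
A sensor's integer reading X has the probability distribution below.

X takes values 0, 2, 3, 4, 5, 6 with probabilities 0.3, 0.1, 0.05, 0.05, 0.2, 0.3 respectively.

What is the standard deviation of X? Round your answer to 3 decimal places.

E[X] = (0)(0.3) + (2)(0.1) + (3)(0.05) + (4)(0.05) + (5)(0.2) + (6)(0.3) = 3.35
E[X²] = (0)²(0.3) + (2)²(0.1) + (3)²(0.05) + (4)²(0.05) + (5)²(0.2) + (6)²(0.3) = 17.45
Var(X) = E[X²] − (E[X])² = 17.45 − (3.35)² = 6.2275
σ(X) = √6.2275 ≈ 2.495

2.495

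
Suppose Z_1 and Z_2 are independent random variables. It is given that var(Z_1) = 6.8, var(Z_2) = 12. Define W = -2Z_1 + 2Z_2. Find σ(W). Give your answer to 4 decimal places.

By independence, var(W) = (-2)²var(Z_1) + (2)²var(Z_2)
= (-2)²·6.8 + (2)²·12 = 75.2
σ(W) = √75.2 ≈ 8.6718

8.6718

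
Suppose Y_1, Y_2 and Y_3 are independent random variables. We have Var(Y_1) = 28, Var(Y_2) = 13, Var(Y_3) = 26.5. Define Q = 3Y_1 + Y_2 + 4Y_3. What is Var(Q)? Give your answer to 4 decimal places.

By independence, Var(Q) = (3)²Var(Y_1) + (1)²Var(Y_2) + (4)²Var(Y_3)
= (3)²·28 + (1)²·13 + (4)²·26.5 = 689

689.0000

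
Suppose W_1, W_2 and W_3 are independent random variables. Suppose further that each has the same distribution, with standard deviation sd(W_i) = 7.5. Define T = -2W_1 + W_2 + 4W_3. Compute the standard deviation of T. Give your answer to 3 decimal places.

Var(W_i) = (7.5)² = 56.25
By independence, Var(T) = (-2)²Var(W_1) + (1)²Var(W_2) + (4)²Var(W_3)
= (-2)²·56.25 + (1)²·56.25 + (4)²·56.25 = 1181.25
sd(T) = √1181.25 ≈ 34.369

34.369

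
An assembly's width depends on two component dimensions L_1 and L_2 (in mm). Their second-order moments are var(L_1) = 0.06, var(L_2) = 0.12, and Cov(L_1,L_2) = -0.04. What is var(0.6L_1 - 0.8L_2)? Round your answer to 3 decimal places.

0.137

var(0.6L_1 - 0.8L_2) = (0.6)²·var(L_1) + (-0.8)²·var(L_2) + 2·(0.6)·(-0.8)·Cov(L_1,L_2)
= 0.36·0.06 + 0.64·0.12 + -0.96·-0.04 = 0.1368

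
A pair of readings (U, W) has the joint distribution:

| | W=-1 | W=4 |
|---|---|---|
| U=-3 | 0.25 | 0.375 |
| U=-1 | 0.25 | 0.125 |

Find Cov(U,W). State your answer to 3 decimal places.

-0.625

E[U] = -2.25,  E[W] = 1.5
E[UW] = -4
Cov(U,W) = E[UW] − E[U]E[W] = -4 − (-2.25)(1.5) = -0.625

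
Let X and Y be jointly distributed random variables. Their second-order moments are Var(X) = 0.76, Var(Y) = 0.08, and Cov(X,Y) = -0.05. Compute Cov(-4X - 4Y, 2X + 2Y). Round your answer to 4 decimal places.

-5.9200

Cov(-4X - 4Y, 2X + 2Y) = (-4)(2)Var(X) + (-4)(2)Var(Y) + [(-4)(2) + (-4)(2)]Cov(X,Y)
= -8·0.76 + -8·0.08 + -16·-0.05 = -5.92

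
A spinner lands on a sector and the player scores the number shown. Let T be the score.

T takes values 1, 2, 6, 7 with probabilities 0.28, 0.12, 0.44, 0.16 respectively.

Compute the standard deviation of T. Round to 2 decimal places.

E[T] = (1)(0.28) + (2)(0.12) + (6)(0.44) + (7)(0.16) = 4.28
E[T²] = (1)²(0.28) + (2)²(0.12) + (6)²(0.44) + (7)²(0.16) = 24.44
Var(T) = E[T²] − (E[T])² = 24.44 − (4.28)² = 6.1216
σ(T) = √6.1216 ≈ 2.47

2.47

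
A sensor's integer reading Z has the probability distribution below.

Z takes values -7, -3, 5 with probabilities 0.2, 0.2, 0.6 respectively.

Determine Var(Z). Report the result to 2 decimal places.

E[Z] = (-7)(0.2) + (-3)(0.2) + (5)(0.6) = 1
E[Z²] = (-7)²(0.2) + (-3)²(0.2) + (5)²(0.6) = 26.6
Var(Z) = E[Z²] − (E[Z])² = 26.6 − (1)² = 25.6

25.60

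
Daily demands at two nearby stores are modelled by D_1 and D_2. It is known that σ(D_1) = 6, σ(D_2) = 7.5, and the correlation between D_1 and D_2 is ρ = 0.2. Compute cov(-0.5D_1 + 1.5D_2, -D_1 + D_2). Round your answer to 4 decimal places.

var(D_1) = (6)² = 36;  var(D_2) = (7.5)² = 56.25
cov(D_1,D_2) = ρ·σ(D_1)·σ(D_2) = 0.2·6·7.5 = 9
cov(-0.5D_1 + 1.5D_2, -D_1 + D_2) = (-0.5)(-1)var(D_1) + (1.5)(1)var(D_2) + [(-0.5)(1) + (1.5)(-1)]cov(D_1,D_2)
= 0.5·36 + 1.5·56.25 + -2·9 = 84.375

84.3750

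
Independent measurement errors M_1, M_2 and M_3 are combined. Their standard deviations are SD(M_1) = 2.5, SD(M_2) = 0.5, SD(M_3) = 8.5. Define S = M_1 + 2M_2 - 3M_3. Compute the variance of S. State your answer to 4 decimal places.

657.5000

Var(M_1) = 6.25, Var(M_2) = 0.25, Var(M_3) = 72.25
By independence, Var(S) = (1)²Var(M_1) + (2)²Var(M_2) + (-3)²Var(M_3)
= (1)²·6.25 + (2)²·0.25 + (-3)²·72.25 = 657.5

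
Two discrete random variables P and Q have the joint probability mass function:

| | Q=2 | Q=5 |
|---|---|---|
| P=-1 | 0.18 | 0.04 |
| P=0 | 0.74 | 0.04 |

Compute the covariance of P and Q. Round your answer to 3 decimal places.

E[P] = -0.22,  E[Q] = 2.24
E[PQ] = -0.56
Cov(P,Q) = E[PQ] − E[P]E[Q] = -0.56 − (-0.22)(2.24) = -0.0672

-0.067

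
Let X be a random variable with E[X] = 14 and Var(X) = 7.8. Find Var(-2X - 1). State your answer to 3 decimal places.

Var(-2X - 1) = (-2)²·Var(X) = 4·7.8 = 31.2

31.200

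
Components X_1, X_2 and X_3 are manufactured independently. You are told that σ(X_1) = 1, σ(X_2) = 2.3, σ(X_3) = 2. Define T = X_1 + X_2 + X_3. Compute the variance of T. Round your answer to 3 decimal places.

10.290

Var(X_1) = 1, Var(X_2) = 5.29, Var(X_3) = 4
By independence, Var(T) = (1)²Var(X_1) + (1)²Var(X_2) + (1)²Var(X_3)
= (1)²·1 + (1)²·5.29 + (1)²·4 = 10.29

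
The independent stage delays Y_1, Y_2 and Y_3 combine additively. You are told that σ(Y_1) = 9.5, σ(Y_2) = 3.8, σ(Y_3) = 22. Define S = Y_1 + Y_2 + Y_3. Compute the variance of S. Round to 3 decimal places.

V(Y_1) = 90.25, V(Y_2) = 14.44, V(Y_3) = 484
By independence, V(S) = (1)²V(Y_1) + (1)²V(Y_2) + (1)²V(Y_3)
= (1)²·90.25 + (1)²·14.44 + (1)²·484 = 588.69

588.690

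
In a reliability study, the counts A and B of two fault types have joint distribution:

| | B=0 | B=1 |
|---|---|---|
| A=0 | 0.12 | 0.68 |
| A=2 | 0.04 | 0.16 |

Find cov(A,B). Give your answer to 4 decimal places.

E[A] = 0.4,  E[B] = 0.84
E[AB] = 0.32
cov(A,B) = E[AB] − E[A]E[B] = 0.32 − (0.4)(0.84) = -0.016

-0.0160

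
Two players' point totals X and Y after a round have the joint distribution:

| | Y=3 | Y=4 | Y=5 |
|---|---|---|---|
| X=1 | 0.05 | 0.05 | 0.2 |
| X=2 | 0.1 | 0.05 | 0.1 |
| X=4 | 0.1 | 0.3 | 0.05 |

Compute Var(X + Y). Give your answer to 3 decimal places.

E[X] = 2.6,  E[Y] = 4.1,  E[XY] = 10.35
Var(X) = 8.5 − (2.6)² = 1.74;  Var(Y) = 17.4 − (4.1)² = 0.59
Cov(X,Y) = 10.35 − (2.6)(4.1) = -0.31
Var(X + Y) = (1)²·1.74 + (1)²·0.59 + 2·(1)·(1)·-0.31 = 1.71

1.710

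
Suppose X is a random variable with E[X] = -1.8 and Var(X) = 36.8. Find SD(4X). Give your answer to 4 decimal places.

24.2652

Var(4X) = (4)²·36.8 = 588.8
SD(4X) = √588.8 ≈ 24.2652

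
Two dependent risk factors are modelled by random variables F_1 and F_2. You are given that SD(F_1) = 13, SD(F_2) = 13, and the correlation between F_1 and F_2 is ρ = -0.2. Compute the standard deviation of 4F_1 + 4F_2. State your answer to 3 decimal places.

Var(F_1) = (13)² = 169;  Var(F_2) = (13)² = 169
Cov(F_1,F_2) = ρ·SD(F_1)·SD(F_2) = -0.2·13·13 = -33.8
Var(4F_1 + 4F_2) = (4)²·Var(F_1) + (4)²·Var(F_2) + 2·(4)·(4)·Cov(F_1,F_2)
= 16·169 + 16·169 + 32·-33.8 = 4326.4
SD(4F_1 + 4F_2) = √4326.4 ≈ 65.775

65.775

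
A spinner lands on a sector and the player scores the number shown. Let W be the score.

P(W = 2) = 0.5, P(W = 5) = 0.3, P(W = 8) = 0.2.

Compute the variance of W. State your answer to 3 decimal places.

5.490

E[W] = (2)(0.5) + (5)(0.3) + (8)(0.2) = 4.1
E[W²] = (2)²(0.5) + (5)²(0.3) + (8)²(0.2) = 22.3
V(W) = E[W²] − (E[W])² = 22.3 − (4.1)² = 5.49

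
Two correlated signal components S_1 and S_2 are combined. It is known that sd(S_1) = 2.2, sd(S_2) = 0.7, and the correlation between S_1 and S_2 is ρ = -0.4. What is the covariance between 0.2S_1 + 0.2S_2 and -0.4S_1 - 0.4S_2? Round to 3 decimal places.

var(S_1) = (2.2)² = 4.84;  var(S_2) = (0.7)² = 0.49
Cov(S_1,S_2) = ρ·sd(S_1)·sd(S_2) = -0.4·2.2·0.7 = -0.616
Cov(0.2S_1 + 0.2S_2, -0.4S_1 - 0.4S_2) = (0.2)(-0.4)var(S_1) + (0.2)(-0.4)var(S_2) + [(0.2)(-0.4) + (0.2)(-0.4)]Cov(S_1,S_2)
= -0.08·4.84 + -0.08·0.49 + -0.16·-0.616 = -0.32784

-0.328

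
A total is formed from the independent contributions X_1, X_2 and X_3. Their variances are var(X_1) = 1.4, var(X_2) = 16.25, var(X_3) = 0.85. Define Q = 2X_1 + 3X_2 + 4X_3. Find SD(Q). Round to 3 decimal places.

12.863

By independence, var(Q) = (2)²var(X_1) + (3)²var(X_2) + (4)²var(X_3)
= (2)²·1.4 + (3)²·16.25 + (4)²·0.85 = 165.45
SD(Q) = √165.45 ≈ 12.863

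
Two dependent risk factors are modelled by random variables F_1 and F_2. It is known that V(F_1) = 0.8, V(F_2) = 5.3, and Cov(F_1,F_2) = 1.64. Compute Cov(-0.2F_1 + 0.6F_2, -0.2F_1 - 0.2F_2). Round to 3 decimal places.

-0.735

Cov(-0.2F_1 + 0.6F_2, -0.2F_1 - 0.2F_2) = (-0.2)(-0.2)V(F_1) + (0.6)(-0.2)V(F_2) + [(-0.2)(-0.2) + (0.6)(-0.2)]Cov(F_1,F_2)
= 0.04·0.8 + -0.12·5.3 + -0.08·1.64 = -0.7352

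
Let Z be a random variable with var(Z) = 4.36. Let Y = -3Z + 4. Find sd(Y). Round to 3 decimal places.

var(-3Z + 4) = (-3)²·4.36 = 39.24
sd(Y) = √39.24 ≈ 6.264

6.264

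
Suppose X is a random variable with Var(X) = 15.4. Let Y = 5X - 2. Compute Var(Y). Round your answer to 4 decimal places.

Var(5X - 2) = (5)²·Var(X) = 25·15.4 = 385

385.0000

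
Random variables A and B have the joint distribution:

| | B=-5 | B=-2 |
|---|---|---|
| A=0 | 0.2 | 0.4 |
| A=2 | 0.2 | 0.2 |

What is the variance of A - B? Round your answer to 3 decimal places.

3.600

E[A] = 0.8,  E[B] = -3.2,  E[AB] = -2.8
var(A) = 1.6 − (0.8)² = 0.96;  var(B) = 12.4 − (-3.2)² = 2.16
Cov(A,B) = -2.8 − (0.8)(-3.2) = -0.24
var(A - B) = (1)²·0.96 + (-1)²·2.16 + 2·(1)·(-1)·-0.24 = 3.6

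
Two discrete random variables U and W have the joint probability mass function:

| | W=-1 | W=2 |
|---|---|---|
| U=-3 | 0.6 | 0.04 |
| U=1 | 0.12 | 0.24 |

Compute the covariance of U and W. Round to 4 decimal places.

1.6704

E[U] = -1.56,  E[W] = -0.16
E[UW] = 1.92
cov(U,W) = E[UW] − E[U]E[W] = 1.92 − (-1.56)(-0.16) = 1.6704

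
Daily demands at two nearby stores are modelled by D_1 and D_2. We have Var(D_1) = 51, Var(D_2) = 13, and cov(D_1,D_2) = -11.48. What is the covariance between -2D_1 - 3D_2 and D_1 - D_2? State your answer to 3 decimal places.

-51.520

cov(-2D_1 - 3D_2, D_1 - D_2) = (-2)(1)Var(D_1) + (-3)(-1)Var(D_2) + [(-2)(-1) + (-3)(1)]cov(D_1,D_2)
= -2·51 + 3·13 + -1·-11.48 = -51.52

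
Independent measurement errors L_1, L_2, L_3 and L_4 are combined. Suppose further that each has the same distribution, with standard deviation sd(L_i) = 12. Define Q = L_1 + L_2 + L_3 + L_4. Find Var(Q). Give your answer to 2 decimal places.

Var(L_i) = (12)² = 144
By independence, Var(Q) = (1)²Var(L_1) + (1)²Var(L_2) + (1)²Var(L_3) + (1)²Var(L_4)
= (1)²·144 + (1)²·144 + (1)²·144 + (1)²·144 = 576

576.00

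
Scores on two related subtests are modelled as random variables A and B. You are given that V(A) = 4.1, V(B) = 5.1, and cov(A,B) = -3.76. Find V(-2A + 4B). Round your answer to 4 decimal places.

158.1600

V(-2A + 4B) = (-2)²·V(A) + (4)²·V(B) + 2·(-2)·(4)·cov(A,B)
= 4·4.1 + 16·5.1 + -16·-3.76 = 158.16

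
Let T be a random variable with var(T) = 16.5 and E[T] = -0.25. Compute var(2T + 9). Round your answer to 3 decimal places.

66.000

var(2T + 9) = (2)²·var(T) = 4·16.5 = 66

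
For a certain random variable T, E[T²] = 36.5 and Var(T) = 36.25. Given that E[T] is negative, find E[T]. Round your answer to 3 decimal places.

-0.500

(E[T])² = E[T²] − Var(T) = 36.5 − 36.25 = 0.25
E[T] = −√0.25 = -0.5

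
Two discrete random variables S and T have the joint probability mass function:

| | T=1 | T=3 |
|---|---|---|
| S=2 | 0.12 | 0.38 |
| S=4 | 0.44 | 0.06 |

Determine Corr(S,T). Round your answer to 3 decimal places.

-0.645

E[S] = 3,  E[T] = 1.88
E[ST] = 5
cov(S,T) = E[ST] − E[S]E[T] = 5 − (3)(1.88) = -0.64
V(S) = 1,  V(T) = 0.9856
ρ = -0.64 / √(1·0.9856) ≈ -0.645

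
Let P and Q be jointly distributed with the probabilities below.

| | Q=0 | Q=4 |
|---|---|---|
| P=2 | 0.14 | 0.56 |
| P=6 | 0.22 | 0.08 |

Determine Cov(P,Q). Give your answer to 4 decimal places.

E[P] = 3.2,  E[Q] = 2.56
E[PQ] = 6.4
Cov(P,Q) = E[PQ] − E[P]E[Q] = 6.4 − (3.2)(2.56) = -1.792

-1.7920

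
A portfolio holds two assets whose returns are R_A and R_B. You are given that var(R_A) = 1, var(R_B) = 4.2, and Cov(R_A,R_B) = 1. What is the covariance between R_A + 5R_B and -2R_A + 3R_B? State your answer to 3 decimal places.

54.000

Cov(R_A + 5R_B, -2R_A + 3R_B) = (1)(-2)var(R_A) + (5)(3)var(R_B) + [(1)(3) + (5)(-2)]Cov(R_A,R_B)
= -2·1 + 15·4.2 + -7·1 = 54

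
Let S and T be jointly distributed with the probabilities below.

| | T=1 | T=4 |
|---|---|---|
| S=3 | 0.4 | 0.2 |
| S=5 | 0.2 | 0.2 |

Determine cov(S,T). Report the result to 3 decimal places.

E[S] = 3.8,  E[T] = 2.2
E[ST] = 8.6
cov(S,T) = E[ST] − E[S]E[T] = 8.6 − (3.8)(2.2) = 0.24

0.240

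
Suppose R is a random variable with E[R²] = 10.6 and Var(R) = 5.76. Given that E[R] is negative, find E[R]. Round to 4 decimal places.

-2.2000

(E[R])² = E[R²] − Var(R) = 10.6 − 5.76 = 4.84
E[R] = −√4.84 = -2.2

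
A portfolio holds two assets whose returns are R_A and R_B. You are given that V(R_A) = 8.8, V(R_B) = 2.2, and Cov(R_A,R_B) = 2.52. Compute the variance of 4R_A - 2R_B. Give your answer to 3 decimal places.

V(4R_A - 2R_B) = (4)²·V(R_A) + (-2)²·V(R_B) + 2·(4)·(-2)·Cov(R_A,R_B)
= 16·8.8 + 4·2.2 + -16·2.52 = 109.28

109.280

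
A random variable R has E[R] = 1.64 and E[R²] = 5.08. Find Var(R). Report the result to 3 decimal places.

2.390

Var(R) = 5.08 − (1.64)² = 2.3904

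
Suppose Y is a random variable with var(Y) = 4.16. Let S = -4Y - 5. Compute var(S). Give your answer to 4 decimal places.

var(-4Y - 5) = (-4)²·var(Y) = 16·4.16 = 66.56

66.5600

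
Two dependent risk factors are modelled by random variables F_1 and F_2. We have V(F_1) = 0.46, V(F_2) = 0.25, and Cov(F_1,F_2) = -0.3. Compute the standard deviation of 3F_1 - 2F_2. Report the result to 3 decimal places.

V(3F_1 - 2F_2) = (3)²·V(F_1) + (-2)²·V(F_2) + 2·(3)·(-2)·Cov(F_1,F_2)
= 9·0.46 + 4·0.25 + -12·-0.3 = 8.74
sd(3F_1 - 2F_2) = √8.74 ≈ 2.956

2.956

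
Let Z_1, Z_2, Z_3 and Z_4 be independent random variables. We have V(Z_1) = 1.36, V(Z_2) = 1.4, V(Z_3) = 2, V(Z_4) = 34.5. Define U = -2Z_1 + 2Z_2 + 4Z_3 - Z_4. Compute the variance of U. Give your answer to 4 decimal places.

By independence, V(U) = (-2)²V(Z_1) + (2)²V(Z_2) + (4)²V(Z_3) + (-1)²V(Z_4)
= (-2)²·1.36 + (2)²·1.4 + (4)²·2 + (-1)²·34.5 = 77.54

77.5400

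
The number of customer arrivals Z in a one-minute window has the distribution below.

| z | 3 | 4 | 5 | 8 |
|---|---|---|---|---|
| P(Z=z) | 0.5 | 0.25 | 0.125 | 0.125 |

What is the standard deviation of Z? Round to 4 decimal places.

1.6154

E[Z] = (3)(0.5) + (4)(0.25) + (5)(0.125) + (8)(0.125) = 4.125
E[Z²] = (3)²(0.5) + (4)²(0.25) + (5)²(0.125) + (8)²(0.125) = 19.625
Var(Z) = E[Z²] − (E[Z])² = 19.625 − (4.125)² = 2.609375
σ(Z) = √2.609375 ≈ 1.6154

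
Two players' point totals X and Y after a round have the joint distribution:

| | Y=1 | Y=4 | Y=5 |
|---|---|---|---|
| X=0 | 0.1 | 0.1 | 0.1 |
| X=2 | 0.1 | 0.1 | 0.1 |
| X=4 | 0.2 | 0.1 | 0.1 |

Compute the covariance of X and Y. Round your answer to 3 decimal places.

-0.420

E[X] = 2.2,  E[Y] = 3.1
E[XY] = 6.4
Cov(X,Y) = E[XY] − E[X]E[Y] = 6.4 − (2.2)(3.1) = -0.42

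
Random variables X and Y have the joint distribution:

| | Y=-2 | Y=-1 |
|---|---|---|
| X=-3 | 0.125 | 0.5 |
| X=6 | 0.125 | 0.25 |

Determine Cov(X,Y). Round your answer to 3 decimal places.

-0.281

E[X] = 0.375,  E[Y] = -1.25
E[XY] = -0.75
Cov(X,Y) = E[XY] − E[X]E[Y] = -0.75 − (0.375)(-1.25) = -0.28125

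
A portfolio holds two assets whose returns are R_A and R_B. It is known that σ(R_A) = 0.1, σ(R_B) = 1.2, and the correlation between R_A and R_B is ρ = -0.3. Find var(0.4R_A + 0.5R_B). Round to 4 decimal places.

var(R_A) = (0.1)² = 0.01;  var(R_B) = (1.2)² = 1.44
Cov(R_A,R_B) = ρ·σ(R_A)·σ(R_B) = -0.3·0.1·1.2 = -0.036
var(0.4R_A + 0.5R_B) = (0.4)²·var(R_A) + (0.5)²·var(R_B) + 2·(0.4)·(0.5)·Cov(R_A,R_B)
= 0.16·0.01 + 0.25·1.44 + 0.4·-0.036 = 0.3472

0.3472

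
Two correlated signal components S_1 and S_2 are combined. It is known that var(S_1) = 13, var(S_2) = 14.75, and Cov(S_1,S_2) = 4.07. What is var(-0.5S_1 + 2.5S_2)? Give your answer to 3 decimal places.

var(-0.5S_1 + 2.5S_2) = (-0.5)²·var(S_1) + (2.5)²·var(S_2) + 2·(-0.5)·(2.5)·Cov(S_1,S_2)
= 0.25·13 + 6.25·14.75 + -2.5·4.07 = 85.2625

85.263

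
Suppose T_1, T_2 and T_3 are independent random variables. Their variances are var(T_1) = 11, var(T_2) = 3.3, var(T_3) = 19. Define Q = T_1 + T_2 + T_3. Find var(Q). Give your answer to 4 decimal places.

33.3000

By independence, var(Q) = (1)²var(T_1) + (1)²var(T_2) + (1)²var(T_3)
= (1)²·11 + (1)²·3.3 + (1)²·19 = 33.3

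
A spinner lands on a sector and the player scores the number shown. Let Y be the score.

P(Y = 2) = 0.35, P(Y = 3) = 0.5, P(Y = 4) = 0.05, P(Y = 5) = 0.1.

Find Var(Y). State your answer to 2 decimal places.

E[Y] = (2)(0.35) + (3)(0.5) + (4)(0.05) + (5)(0.1) = 2.9
E[Y²] = (2)²(0.35) + (3)²(0.5) + (4)²(0.05) + (5)²(0.1) = 9.2
Var(Y) = E[Y²] − (E[Y])² = 9.2 − (2.9)² = 0.79

0.79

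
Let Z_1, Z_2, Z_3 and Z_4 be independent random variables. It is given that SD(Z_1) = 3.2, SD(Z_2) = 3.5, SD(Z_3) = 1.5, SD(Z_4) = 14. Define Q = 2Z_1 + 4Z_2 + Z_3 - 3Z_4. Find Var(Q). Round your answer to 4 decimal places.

2003.2100

Var(Z_1) = 10.24, Var(Z_2) = 12.25, Var(Z_3) = 2.25, Var(Z_4) = 196
By independence, Var(Q) = (2)²Var(Z_1) + (4)²Var(Z_2) + (1)²Var(Z_3) + (-3)²Var(Z_4)
= (2)²·10.24 + (4)²·12.25 + (1)²·2.25 + (-3)²·196 = 2003.21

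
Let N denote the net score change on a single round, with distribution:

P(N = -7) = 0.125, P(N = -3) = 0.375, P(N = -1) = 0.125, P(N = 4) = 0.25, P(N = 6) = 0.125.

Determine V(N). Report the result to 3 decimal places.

17.984

E[N] = (-7)(0.125) + (-3)(0.375) + (-1)(0.125) + (4)(0.25) + (6)(0.125) = -0.375
E[N²] = (-7)²(0.125) + (-3)²(0.375) + (-1)²(0.125) + (4)²(0.25) + (6)²(0.125) = 18.125
V(N) = E[N²] − (E[N])² = 18.125 − (-0.375)² = 17.984375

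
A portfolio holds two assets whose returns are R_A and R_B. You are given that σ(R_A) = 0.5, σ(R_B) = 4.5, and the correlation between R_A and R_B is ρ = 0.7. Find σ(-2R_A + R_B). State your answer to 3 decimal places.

3.867

V(R_A) = (0.5)² = 0.25;  V(R_B) = (4.5)² = 20.25
Cov(R_A,R_B) = ρ·σ(R_A)·σ(R_B) = 0.7·0.5·4.5 = 1.575
V(-2R_A + R_B) = (-2)²·V(R_A) + (1)²·V(R_B) + 2·(-2)·(1)·Cov(R_A,R_B)
= 4·0.25 + 1·20.25 + -4·1.575 = 14.95
σ(-2R_A + R_B) = √14.95 ≈ 3.867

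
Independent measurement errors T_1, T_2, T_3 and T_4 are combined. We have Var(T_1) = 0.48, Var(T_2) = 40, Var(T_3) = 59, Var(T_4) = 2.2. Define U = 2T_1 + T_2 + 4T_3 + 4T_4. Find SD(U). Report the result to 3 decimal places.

By independence, Var(U) = (2)²Var(T_1) + (1)²Var(T_2) + (4)²Var(T_3) + (4)²Var(T_4)
= (2)²·0.48 + (1)²·40 + (4)²·59 + (4)²·2.2 = 1021.12
SD(U) = √1021.12 ≈ 31.955

31.955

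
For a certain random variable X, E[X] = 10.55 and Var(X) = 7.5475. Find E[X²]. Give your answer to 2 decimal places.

118.85

E[X²] = Var(X) + (E[X])² = 7.5475 + (10.55)² = 118.85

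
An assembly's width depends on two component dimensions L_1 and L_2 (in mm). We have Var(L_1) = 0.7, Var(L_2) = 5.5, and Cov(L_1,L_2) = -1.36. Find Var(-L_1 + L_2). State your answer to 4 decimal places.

8.9200

Var(-L_1 + L_2) = (-1)²·Var(L_1) + (1)²·Var(L_2) + 2·(-1)·(1)·Cov(L_1,L_2)
= 1·0.7 + 1·5.5 + -2·-1.36 = 8.92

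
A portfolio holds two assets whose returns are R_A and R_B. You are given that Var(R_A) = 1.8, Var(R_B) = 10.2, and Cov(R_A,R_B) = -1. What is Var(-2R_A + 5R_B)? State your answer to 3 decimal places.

Var(-2R_A + 5R_B) = (-2)²·Var(R_A) + (5)²·Var(R_B) + 2·(-2)·(5)·Cov(R_A,R_B)
= 4·1.8 + 25·10.2 + -20·-1 = 282.2

282.200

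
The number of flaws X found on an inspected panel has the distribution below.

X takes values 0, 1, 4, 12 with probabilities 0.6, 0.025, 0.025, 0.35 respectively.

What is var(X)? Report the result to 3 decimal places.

32.119

E[X] = (0)(0.6) + (1)(0.025) + (4)(0.025) + (12)(0.35) = 4.325
E[X²] = (0)²(0.6) + (1)²(0.025) + (4)²(0.025) + (12)²(0.35) = 50.825
var(X) = E[X²] − (E[X])² = 50.825 − (4.325)² = 32.119375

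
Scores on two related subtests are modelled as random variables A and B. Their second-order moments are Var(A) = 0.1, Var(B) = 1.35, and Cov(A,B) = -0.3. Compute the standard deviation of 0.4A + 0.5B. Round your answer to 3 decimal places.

0.483

Var(0.4A + 0.5B) = (0.4)²·Var(A) + (0.5)²·Var(B) + 2·(0.4)·(0.5)·Cov(A,B)
= 0.16·0.1 + 0.25·1.35 + 0.4·-0.3 = 0.2335
σ(0.4A + 0.5B) = √0.2335 ≈ 0.483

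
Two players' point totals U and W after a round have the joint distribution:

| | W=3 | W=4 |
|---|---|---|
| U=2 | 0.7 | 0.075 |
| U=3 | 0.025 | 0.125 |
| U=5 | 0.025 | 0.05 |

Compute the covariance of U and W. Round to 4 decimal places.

0.1813

E[U] = 2.375,  E[W] = 3.25
E[UW] = 7.9
cov(U,W) = E[UW] − E[U]E[W] = 7.9 − (2.375)(3.25) = 0.18125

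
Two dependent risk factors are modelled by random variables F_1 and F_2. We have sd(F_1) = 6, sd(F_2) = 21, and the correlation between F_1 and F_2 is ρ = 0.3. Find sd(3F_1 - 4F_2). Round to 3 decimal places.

80.454

Var(F_1) = (6)² = 36;  Var(F_2) = (21)² = 441
cov(F_1,F_2) = ρ·sd(F_1)·sd(F_2) = 0.3·6·21 = 37.8
Var(3F_1 - 4F_2) = (3)²·Var(F_1) + (-4)²·Var(F_2) + 2·(3)·(-4)·cov(F_1,F_2)
= 9·36 + 16·441 + -24·37.8 = 6472.8
sd(3F_1 - 4F_2) = √6472.8 ≈ 80.454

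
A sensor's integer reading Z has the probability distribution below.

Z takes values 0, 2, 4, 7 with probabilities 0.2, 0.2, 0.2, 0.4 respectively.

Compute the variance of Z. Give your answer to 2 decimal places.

7.60

E[Z] = (0)(0.2) + (2)(0.2) + (4)(0.2) + (7)(0.4) = 4
E[Z²] = (0)²(0.2) + (2)²(0.2) + (4)²(0.2) + (7)²(0.4) = 23.6
Var(Z) = E[Z²] − (E[Z])² = 23.6 − (4)² = 7.6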